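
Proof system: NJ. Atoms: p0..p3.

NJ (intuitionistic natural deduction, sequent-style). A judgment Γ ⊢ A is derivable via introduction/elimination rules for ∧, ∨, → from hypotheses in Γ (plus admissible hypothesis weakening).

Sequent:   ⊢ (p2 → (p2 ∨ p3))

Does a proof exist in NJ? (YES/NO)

Derivation trace:
[→I]  ⊢ (p2 → (p2 ∨ p3))
  [∨I₁] p2 ⊢ (p2 ∨ p3)
    [Ax] p2 ⊢ p2

Result: YES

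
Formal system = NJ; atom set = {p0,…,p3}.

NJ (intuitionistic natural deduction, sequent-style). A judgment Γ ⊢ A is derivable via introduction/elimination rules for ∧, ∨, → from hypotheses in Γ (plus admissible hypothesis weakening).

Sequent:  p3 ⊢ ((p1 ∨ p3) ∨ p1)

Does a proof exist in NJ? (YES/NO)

Derivation trace:
[∨I₁] p3 ⊢ ((p1 ∨ p3) ∨ p1)
  [∨I₂] p3 ⊢ (p1 ∨ p3)
    [Ax] p3 ⊢ p3

Result: YES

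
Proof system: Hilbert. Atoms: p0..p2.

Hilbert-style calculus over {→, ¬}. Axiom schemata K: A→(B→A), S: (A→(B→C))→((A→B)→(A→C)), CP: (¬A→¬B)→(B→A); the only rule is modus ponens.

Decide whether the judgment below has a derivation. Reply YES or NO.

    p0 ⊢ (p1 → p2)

Truth-table refutation:
  v=000: Γ:[p0=F] Δ:[(p1 → p2)=T] refutes=False
  v=001: Γ:[p0=F] Δ:[(p1 → p2)=T] refutes=False
  v=010: Γ:[p0=F] Δ:[(p1 → p2)=F] refutes=False
  v=011: Γ:[p0=F] Δ:[(p1 → p2)=T] refutes=False
  v=100: Γ:[p0=T] Δ:[(p1 → p2)=T] refutes=False
  v=101: Γ:[p0=T] Δ:[(p1 → p2)=T] refutes=False
  v=110: Γ:[p0=T] Δ:[(p1 → p2)=F] refutes=True  ← countermodel

Result: NO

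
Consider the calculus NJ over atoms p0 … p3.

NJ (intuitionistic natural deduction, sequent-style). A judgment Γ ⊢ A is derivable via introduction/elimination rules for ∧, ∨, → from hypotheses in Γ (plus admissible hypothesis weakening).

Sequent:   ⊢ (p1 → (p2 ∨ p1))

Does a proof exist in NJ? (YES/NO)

Derivation trace:
[→I]  ⊢ (p1 → (p2 ∨ p1))
  [∨I₂] p1 ⊢ (p2 ∨ p1)
    [Ax] p1 ⊢ p1

Result: YES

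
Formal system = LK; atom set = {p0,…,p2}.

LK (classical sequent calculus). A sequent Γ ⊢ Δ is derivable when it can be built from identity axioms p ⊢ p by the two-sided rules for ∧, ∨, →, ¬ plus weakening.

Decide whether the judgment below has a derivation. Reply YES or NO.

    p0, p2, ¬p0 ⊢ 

Derivation trace:
[¬L] p0, p2, ¬p0 ⊢ 
  [WL] p0, p2 ⊢ p0
    [Ax] p0 ⊢ p0

Result: YES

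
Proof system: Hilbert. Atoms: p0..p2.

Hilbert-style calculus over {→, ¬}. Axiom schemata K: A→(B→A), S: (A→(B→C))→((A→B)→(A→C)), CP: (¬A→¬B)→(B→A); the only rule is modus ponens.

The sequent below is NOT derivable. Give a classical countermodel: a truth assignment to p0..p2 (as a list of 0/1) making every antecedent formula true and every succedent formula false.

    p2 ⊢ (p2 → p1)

Enumerate valuations to refute Γ ⊢ Δ:
  v=000: Γ:[p2=F] Δ:[(p2 → p1)=T] refutes=False
  v=001: Γ:[p2=T] Δ:[(p2 → p1)=F] refutes=True  ← countermodel

Result: [0, 0, 1]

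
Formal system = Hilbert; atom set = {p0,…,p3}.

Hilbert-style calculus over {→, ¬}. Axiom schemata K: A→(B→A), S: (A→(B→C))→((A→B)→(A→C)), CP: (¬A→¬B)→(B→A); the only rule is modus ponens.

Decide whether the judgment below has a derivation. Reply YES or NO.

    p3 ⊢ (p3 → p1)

Truth-table refutation:
  v=0000: Γ:[p3=F] Δ:[(p3 → p1)=T] refutes=False
  v=0001: Γ:[p3=T] Δ:[(p3 → p1)=F] refutes=True  ← countermodel

Result: NO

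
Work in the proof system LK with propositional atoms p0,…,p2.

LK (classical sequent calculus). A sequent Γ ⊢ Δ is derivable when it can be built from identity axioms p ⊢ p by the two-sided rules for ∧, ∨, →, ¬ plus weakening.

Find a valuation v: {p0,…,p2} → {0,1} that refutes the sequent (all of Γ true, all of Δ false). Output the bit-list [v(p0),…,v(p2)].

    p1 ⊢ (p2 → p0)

Truth-table refutation:
  v=000: Γ:[p1=F] Δ:[(p2 → p0)=T] refutes=False
  v=001: Γ:[p1=F] Δ:[(p2 → p0)=F] refutes=False
  v=010: Γ:[p1=T] Δ:[(p2 → p0)=T] refutes=False
  v=011: Γ:[p1=T] Δ:[(p2 → p0)=F] refutes=True  ← countermodel

Result: [0, 1, 1]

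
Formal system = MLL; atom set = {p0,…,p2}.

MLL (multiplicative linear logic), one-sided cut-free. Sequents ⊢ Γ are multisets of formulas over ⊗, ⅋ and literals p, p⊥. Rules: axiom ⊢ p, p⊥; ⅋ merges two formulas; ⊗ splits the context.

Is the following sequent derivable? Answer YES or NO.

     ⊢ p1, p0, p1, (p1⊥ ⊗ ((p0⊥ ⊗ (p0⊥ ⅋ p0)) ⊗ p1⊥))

Derivation (root first):
[⊗]  ⊢ p1, p0, p1, (p1⊥ ⊗ ((p0⊥ ⊗ (p0⊥ ⅋ p0)) ⊗ p1⊥))
  [Ax]  ⊢ p1, p1⊥
  [⊗]  ⊢ p0, p1, ((p0⊥ ⊗ (p0⊥ ⅋ p0)) ⊗ p1⊥)
    [⊗]  ⊢ p0, (p0⊥ ⊗ (p0⊥ ⅋ p0))
      [Ax]  ⊢ p0, p0⊥
      [⅋]  ⊢ (p0⊥ ⅋ p0)
        [Ax]  ⊢ p0, p0⊥
    [Ax]  ⊢ p1, p1⊥

Result: YES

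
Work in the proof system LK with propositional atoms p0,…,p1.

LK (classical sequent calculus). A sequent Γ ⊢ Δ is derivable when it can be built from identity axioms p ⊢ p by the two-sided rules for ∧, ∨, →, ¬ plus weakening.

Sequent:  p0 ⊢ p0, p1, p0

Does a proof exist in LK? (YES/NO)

Derivation (root first):
[WR] p0 ⊢ p0, p1, p0
  [WR] p0 ⊢ p0, p1
    [Ax] p0 ⊢ p0

Result: YES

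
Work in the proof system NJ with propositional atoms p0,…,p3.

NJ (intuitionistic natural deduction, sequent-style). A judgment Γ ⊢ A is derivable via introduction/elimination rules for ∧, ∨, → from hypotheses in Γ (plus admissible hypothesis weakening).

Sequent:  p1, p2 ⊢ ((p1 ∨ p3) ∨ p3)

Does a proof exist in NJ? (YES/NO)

Proof tree:
[∨I₁] p1, p2 ⊢ ((p1 ∨ p3) ∨ p3)
  [∨I₁] p1, p2 ⊢ (p1 ∨ p3)
    [Wk] p1, p2 ⊢ p1
      [Ax] p1 ⊢ p1

Result: YES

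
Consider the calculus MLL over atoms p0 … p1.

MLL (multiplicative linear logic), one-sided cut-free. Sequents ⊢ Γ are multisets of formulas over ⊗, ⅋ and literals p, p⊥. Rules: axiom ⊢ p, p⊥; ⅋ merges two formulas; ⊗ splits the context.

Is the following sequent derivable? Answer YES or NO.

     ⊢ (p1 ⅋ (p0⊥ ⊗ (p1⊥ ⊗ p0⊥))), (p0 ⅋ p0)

Derivation (root first):
[⅋]  ⊢ (p1 ⅋ (p0⊥ ⊗ (p1⊥ ⊗ p0⊥))), (p0 ⅋ p0)
  [⅋]  ⊢ p0, p0, (p1 ⅋ (p0⊥ ⊗ (p1⊥ ⊗ p0⊥)))
    [⊗]  ⊢ p0, p1, p0, (p0⊥ ⊗ (p1⊥ ⊗ p0⊥))
      [Ax]  ⊢ p0, p0⊥
      [⊗]  ⊢ p1, p0, (p1⊥ ⊗ p0⊥)
        [Ax]  ⊢ p1, p1⊥
        [Ax]  ⊢ p0, p0⊥

Result: YES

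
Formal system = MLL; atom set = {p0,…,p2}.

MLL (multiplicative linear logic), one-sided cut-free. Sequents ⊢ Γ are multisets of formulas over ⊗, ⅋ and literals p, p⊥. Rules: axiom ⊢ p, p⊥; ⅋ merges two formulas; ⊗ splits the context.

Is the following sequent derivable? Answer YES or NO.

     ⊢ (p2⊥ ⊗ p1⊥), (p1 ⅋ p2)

Derivation (root first):
[⅋]  ⊢ (p2⊥ ⊗ p1⊥), (p1 ⅋ p2)
  [⊗]  ⊢ p2, p1, (p2⊥ ⊗ p1⊥)
    [Ax]  ⊢ p2, p2⊥
    [Ax]  ⊢ p1, p1⊥

Result: YES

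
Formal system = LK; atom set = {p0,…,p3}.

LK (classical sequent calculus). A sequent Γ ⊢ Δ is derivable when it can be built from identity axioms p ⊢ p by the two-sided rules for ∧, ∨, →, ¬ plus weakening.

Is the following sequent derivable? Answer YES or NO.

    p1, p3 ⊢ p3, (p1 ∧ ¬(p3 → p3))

Derivation (root first):
[∧R] p1, p3 ⊢ p3, (p1 ∧ ¬(p3 → p3))
  [Ax] p1 ⊢ p1
  [¬R] p3 ⊢ p3, ¬(p3 → p3)
    [→L] p3, (p3 → p3) ⊢ p3
      [Ax] p3 ⊢ p3
      [Ax] p3 ⊢ p3

Result: YES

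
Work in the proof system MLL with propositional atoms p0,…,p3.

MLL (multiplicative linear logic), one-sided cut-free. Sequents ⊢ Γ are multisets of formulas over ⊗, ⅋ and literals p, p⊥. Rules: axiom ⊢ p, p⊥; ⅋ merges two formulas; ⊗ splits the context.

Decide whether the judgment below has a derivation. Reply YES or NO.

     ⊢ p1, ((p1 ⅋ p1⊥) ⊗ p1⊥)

Proof tree:
[⊗]  ⊢ p1, ((p1 ⅋ p1⊥) ⊗ p1⊥)
  [⅋]  ⊢ (p1 ⅋ p1⊥)
    [Ax]  ⊢ p1, p1⊥
  [Ax]  ⊢ p1, p1⊥

Result: YES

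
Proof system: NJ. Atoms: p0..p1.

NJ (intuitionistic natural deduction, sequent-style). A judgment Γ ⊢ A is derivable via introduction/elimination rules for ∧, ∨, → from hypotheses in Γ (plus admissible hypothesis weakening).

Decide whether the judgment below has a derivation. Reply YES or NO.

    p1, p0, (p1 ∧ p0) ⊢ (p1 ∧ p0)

Proof tree:
[Wk] p1, p0, (p1 ∧ p0) ⊢ (p1 ∧ p0)
  [∧I] p1, p0 ⊢ (p1 ∧ p0)
    [Ax] p1 ⊢ p1
    [Ax] p0 ⊢ p0

Result: YES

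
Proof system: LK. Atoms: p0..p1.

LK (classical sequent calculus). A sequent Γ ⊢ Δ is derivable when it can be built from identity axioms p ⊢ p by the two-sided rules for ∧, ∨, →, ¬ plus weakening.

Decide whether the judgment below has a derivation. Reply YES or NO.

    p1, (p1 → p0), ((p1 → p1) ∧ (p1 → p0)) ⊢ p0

Derivation (root first):
[∧L] p1, (p1 → p0), ((p1 → p1) ∧ (p1 → p0)) ⊢ p0
  [→L] p1, (p1 → p0), (p1 → p1), (p1 → p0) ⊢ p0
    [→L] p1, (p1 → p1) ⊢ p1
      [Ax] p1 ⊢ p1
      [Ax] p1 ⊢ p1
    [WL] p1, (p1 → p0), p0 ⊢ p0
      [→L] p1, (p1 → p0) ⊢ p0
        [Ax] p1 ⊢ p1
        [Ax] p0 ⊢ p0

Result: YES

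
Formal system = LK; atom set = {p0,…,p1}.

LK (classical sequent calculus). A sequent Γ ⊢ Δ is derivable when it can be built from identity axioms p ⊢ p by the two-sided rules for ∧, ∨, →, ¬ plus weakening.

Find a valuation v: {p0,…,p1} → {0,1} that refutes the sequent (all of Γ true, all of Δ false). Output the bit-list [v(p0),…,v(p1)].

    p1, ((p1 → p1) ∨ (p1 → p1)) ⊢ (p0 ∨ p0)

Search for a countermodel by truth-table:
  v=00: Γ:[p1=F, ((p1 → p1) ∨ (p1 → p1))=T] Δ:[(p0 ∨ p0)=F] refutes=False
  v=01: Γ:[p1=T, ((p1 → p1) ∨ (p1 → p1))=T] Δ:[(p0 ∨ p0)=F] refutes=True  ← countermodel

Result: [0, 1]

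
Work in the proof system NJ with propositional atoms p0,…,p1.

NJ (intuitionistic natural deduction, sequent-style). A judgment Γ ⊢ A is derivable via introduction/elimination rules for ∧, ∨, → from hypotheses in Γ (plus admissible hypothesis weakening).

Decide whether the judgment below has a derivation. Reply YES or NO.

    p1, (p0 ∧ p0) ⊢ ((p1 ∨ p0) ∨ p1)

Derivation trace:
[∨I₁] p1, (p0 ∧ p0) ⊢ ((p1 ∨ p0) ∨ p1)
  [Wk] p1, (p0 ∧ p0) ⊢ (p1 ∨ p0)
    [∨I₁] p1 ⊢ (p1 ∨ p0)
      [Ax] p1 ⊢ p1

Result: YES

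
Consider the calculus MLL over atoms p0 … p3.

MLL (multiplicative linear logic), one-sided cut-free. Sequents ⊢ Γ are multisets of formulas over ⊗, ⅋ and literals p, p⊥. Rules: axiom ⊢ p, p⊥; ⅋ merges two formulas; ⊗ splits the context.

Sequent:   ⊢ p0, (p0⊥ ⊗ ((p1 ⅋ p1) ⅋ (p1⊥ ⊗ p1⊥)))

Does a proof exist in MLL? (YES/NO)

Proof tree:
[⊗]  ⊢ p0, (p0⊥ ⊗ ((p1 ⅋ p1) ⅋ (p1⊥ ⊗ p1⊥)))
  [Ax]  ⊢ p0, p0⊥
  [⅋]  ⊢ ((p1 ⅋ p1) ⅋ (p1⊥ ⊗ p1⊥))
    [⅋]  ⊢ (p1⊥ ⊗ p1⊥), (p1 ⅋ p1)
      [⊗]  ⊢ p1, p1, (p1⊥ ⊗ p1⊥)
        [Ax]  ⊢ p1, p1⊥
        [Ax]  ⊢ p1, p1⊥

Result: YES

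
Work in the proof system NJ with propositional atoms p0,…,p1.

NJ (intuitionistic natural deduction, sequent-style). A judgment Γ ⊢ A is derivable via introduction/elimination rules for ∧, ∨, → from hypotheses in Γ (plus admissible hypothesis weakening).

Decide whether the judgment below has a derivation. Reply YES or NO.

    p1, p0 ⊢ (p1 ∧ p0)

Derivation trace:
[∧I] p1, p0 ⊢ (p1 ∧ p0)
  [Ax] p1 ⊢ p1
  [Wk] p0, p1 ⊢ p0
    [Ax] p0 ⊢ p0

Result: YES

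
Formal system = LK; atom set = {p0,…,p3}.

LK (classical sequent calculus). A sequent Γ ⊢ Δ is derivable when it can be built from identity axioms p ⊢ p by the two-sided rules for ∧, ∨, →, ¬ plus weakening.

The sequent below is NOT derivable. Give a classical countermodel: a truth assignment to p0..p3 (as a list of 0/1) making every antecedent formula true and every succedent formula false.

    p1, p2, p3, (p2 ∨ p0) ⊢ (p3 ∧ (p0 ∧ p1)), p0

Truth-table refutation:
  v=0000: Γ:[p1=F, p2=F, p3=F, (p2 ∨ p0)=F] Δ:[(p3 ∧ (p0 ∧ p1))=F, p0=F] refutes=False
  v=0001: Γ:[p1=F, p2=F, p3=T, (p2 ∨ p0)=F] Δ:[(p3 ∧ (p0 ∧ p1))=F, p0=F] refutes=False
  v=0010: Γ:[p1=F, p2=T, p3=F, (p2 ∨ p0)=T] Δ:[(p3 ∧ (p0 ∧ p1))=F, p0=F] refutes=False
  v=0011: Γ:[p1=F, p2=T, p3=T, (p2 ∨ p0)=T] Δ:[(p3 ∧ (p0 ∧ p1))=F, p0=F] refutes=False
  v=0100: Γ:[p1=T, p2=F, p3=F, (p2 ∨ p0)=F] Δ:[(p3 ∧ (p0 ∧ p1))=F, p0=F] refutes=False
  v=0101: Γ:[p1=T, p2=F, p3=T, (p2 ∨ p0)=F] Δ:[(p3 ∧ (p0 ∧ p1))=F, p0=F] refutes=False
  v=0110: Γ:[p1=T, p2=T, p3=F, (p2 ∨ p0)=T] Δ:[(p3 ∧ (p0 ∧ p1))=F, p0=F] refutes=False
  v=0111: Γ:[p1=T, p2=T, p3=T, (p2 ∨ p0)=T] Δ:[(p3 ∧ (p0 ∧ p1))=F, p0=F] refutes=True  ← countermodel

Result: [0, 1, 1, 1]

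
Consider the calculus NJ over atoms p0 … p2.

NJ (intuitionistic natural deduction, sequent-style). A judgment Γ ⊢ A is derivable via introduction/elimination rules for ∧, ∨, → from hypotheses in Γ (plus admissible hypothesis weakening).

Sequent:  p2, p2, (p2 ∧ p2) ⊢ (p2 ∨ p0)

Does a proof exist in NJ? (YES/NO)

Derivation trace:
[∨I₁] p2, p2, (p2 ∧ p2) ⊢ (p2 ∨ p0)
  [Wk] p2, p2, (p2 ∧ p2) ⊢ p2
    [Wk] p2, p2 ⊢ p2
      [Ax] p2 ⊢ p2

Result: YES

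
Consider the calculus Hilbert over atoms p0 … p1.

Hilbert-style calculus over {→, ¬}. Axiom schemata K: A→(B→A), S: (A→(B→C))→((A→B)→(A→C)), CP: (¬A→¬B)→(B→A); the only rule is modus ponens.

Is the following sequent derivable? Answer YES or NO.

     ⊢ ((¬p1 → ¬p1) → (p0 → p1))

Enumerate valuations to refute Γ ⊢ Δ:
  v=00: Γ:[] Δ:[((¬p1 → ¬p1) → (p0 → p1))=T] refutes=False
  v=01: Γ:[] Δ:[((¬p1 → ¬p1) → (p0 → p1))=T] refutes=False
  v=10: Γ:[] Δ:[((¬p1 → ¬p1) → (p0 → p1))=F] refutes=True  ← countermodel

Result: NO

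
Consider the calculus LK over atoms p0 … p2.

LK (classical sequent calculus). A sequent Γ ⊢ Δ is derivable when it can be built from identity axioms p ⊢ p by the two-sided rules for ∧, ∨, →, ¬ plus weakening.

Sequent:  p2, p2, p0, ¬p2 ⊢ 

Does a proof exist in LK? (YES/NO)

Derivation (root first):
[¬L] p2, p2, p0, ¬p2 ⊢ 
  [WL] p2, p2, p0 ⊢ p2
    [WL] p2, p2 ⊢ p2
      [Ax] p2 ⊢ p2

Result: YES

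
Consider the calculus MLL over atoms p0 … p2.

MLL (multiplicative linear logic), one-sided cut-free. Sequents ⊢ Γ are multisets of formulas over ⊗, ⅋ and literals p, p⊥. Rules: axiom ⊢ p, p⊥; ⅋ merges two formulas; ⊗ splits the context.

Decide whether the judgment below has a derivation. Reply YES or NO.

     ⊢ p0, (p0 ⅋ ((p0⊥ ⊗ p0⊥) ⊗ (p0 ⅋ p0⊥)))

Derivation trace:
[⅋]  ⊢ p0, (p0 ⅋ ((p0⊥ ⊗ p0⊥) ⊗ (p0 ⅋ p0⊥)))
  [⊗]  ⊢ p0, p0, ((p0⊥ ⊗ p0⊥) ⊗ (p0 ⅋ p0⊥))
    [⊗]  ⊢ p0, p0, (p0⊥ ⊗ p0⊥)
      [Ax]  ⊢ p0, p0⊥
      [Ax]  ⊢ p0, p0⊥
    [⅋]  ⊢ (p0 ⅋ p0⊥)
      [Ax]  ⊢ p0, p0⊥

Result: YES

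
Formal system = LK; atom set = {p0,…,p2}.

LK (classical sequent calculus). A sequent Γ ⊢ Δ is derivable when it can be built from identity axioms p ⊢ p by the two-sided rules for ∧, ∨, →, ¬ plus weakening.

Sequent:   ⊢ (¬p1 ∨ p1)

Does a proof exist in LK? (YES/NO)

Derivation (root first):
[∨R]  ⊢ (¬p1 ∨ p1)
  [¬R]  ⊢ p1, ¬p1
    [Ax] p1 ⊢ p1

Result: YES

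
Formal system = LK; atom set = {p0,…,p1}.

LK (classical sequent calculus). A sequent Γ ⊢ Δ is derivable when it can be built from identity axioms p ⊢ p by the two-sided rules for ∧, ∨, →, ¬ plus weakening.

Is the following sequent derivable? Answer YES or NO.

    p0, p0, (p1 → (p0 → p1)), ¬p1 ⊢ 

Truth-table refutation:
  v=00: Γ:[p0=F, p0=F, (p1 → (p0 → p1))=T, ¬p1=T] Δ:[] refutes=False
  v=01: Γ:[p0=F, p0=F, (p1 → (p0 → p1))=T, ¬p1=F] Δ:[] refutes=False
  v=10: Γ:[p0=T, p0=T, (p1 → (p0 → p1))=T, ¬p1=T] Δ:[] refutes=True  ← countermodel

Result: NO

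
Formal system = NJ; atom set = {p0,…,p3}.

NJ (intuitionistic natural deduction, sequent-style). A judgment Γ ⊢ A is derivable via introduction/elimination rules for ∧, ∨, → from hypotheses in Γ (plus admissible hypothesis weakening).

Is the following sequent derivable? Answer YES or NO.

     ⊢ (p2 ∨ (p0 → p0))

Derivation (root first):
[∨I₂]  ⊢ (p2 ∨ (p0 → p0))
  [→I]  ⊢ (p0 → p0)
    [Ax] p0 ⊢ p0

Result: YES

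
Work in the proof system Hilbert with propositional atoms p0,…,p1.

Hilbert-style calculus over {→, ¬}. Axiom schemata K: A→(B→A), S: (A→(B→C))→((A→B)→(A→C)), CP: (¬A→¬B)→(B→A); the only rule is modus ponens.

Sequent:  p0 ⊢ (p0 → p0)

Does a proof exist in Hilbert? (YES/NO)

Derivation (root first):
[MP] p0 ⊢ (p0 → p0)
  [K]  ⊢ (p0 → (p0 → p0))
  [MP] p0 ⊢ p0
    [MP] p0 ⊢ (p0 → p0)
      [K]  ⊢ (p0 → (p0 → p0))
      [Hyp] p0 ⊢ p0
    [Hyp] p0 ⊢ p0

Result: YES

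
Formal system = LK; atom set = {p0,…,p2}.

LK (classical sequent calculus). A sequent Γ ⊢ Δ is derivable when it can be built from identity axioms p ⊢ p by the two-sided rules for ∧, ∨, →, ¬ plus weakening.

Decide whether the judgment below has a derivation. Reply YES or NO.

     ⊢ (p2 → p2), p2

Proof tree:
[WR]  ⊢ (p2 → p2), p2
  [→R]  ⊢ (p2 → p2)
    [Ax] p2 ⊢ p2

Result: YES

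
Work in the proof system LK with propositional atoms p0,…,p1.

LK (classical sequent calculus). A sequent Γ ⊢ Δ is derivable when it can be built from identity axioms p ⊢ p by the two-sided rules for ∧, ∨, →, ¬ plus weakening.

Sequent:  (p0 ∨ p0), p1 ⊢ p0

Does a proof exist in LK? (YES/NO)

Proof tree:
[WL] (p0 ∨ p0), p1 ⊢ p0
  [∨L] (p0 ∨ p0) ⊢ p0
    [Ax] p0 ⊢ p0
    [WR] p0 ⊢ p0, p0
      [Ax] p0 ⊢ p0

Result: YES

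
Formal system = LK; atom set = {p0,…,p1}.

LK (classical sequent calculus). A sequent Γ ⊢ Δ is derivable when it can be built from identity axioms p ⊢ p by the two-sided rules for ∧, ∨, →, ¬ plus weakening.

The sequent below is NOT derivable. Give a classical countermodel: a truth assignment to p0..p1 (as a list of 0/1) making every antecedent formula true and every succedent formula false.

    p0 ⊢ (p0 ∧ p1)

Search for a countermodel by truth-table:
  v=00: Γ:[p0=F] Δ:[(p0 ∧ p1)=F] refutes=False
  v=01: Γ:[p0=F] Δ:[(p0 ∧ p1)=F] refutes=False
  v=10: Γ:[p0=T] Δ:[(p0 ∧ p1)=F] refutes=True  ← countermodel

Result: [1, 0]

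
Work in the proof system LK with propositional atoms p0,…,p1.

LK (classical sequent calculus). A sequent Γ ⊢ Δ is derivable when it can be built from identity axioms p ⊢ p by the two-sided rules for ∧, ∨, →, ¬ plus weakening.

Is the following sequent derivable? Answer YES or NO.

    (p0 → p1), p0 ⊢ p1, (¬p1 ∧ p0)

Proof tree:
[∧R] (p0 → p1), p0 ⊢ p1, (¬p1 ∧ p0)
  [¬R] p0, (p0 → p1) ⊢ p1, ¬p1
    [WL] p0, (p0 → p1), p1 ⊢ p1
      [→L] p0, (p0 → p1) ⊢ p1
        [Ax] p0 ⊢ p0
        [Ax] p1 ⊢ p1
  [Ax] p0 ⊢ p0

Result: YES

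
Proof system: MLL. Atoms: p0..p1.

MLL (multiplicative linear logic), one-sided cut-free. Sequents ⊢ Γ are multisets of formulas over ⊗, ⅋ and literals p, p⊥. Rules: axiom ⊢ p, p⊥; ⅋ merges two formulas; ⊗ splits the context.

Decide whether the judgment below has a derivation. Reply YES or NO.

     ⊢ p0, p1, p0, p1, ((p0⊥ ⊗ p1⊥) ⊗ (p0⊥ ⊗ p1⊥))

Derivation trace:
[⊗]  ⊢ p0, p1, p0, p1, ((p0⊥ ⊗ p1⊥) ⊗ (p0⊥ ⊗ p1⊥))
  [⊗]  ⊢ p0, p1, (p0⊥ ⊗ p1⊥)
    [Ax]  ⊢ p0, p0⊥
    [Ax]  ⊢ p1, p1⊥
  [⊗]  ⊢ p0, p1, (p0⊥ ⊗ p1⊥)
    [Ax]  ⊢ p0, p0⊥
    [Ax]  ⊢ p1, p1⊥

Result: YES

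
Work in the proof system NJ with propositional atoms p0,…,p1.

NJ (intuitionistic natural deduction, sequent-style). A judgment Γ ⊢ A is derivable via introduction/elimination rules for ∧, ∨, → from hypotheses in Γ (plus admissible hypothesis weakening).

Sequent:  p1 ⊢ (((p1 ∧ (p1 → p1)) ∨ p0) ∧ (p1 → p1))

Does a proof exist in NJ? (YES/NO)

Proof tree:
[∧I] p1 ⊢ (((p1 ∧ (p1 → p1)) ∨ p0) ∧ (p1 → p1))
  [∨I₁] p1 ⊢ ((p1 ∧ (p1 → p1)) ∨ p0)
    [∧I] p1 ⊢ (p1 ∧ (p1 → p1))
      [Ax] p1 ⊢ p1
      [→I]  ⊢ (p1 → p1)
        [Ax] p1 ⊢ p1
  [→I]  ⊢ (p1 → p1)
    [Ax] p1 ⊢ p1

Result: YES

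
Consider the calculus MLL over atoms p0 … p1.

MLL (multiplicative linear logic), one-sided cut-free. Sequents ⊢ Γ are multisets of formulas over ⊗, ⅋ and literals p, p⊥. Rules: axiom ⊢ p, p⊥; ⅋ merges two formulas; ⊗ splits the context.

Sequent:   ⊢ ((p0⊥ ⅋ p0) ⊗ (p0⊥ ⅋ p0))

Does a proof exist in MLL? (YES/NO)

Derivation trace:
[⊗]  ⊢ ((p0⊥ ⅋ p0) ⊗ (p0⊥ ⅋ p0))
  [⅋]  ⊢ (p0⊥ ⅋ p0)
    [Ax]  ⊢ p0, p0⊥
  [⅋]  ⊢ (p0⊥ ⅋ p0)
    [Ax]  ⊢ p0, p0⊥

Result: YES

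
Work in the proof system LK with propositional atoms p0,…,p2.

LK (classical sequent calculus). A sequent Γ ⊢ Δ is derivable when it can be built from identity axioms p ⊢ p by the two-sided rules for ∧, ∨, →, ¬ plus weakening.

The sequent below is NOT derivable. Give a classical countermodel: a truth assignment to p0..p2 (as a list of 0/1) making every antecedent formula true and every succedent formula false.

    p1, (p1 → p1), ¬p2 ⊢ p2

Search for a countermodel by truth-table:
  v=000: Γ:[p1=F, (p1 → p1)=T, ¬p2=T] Δ:[p2=F] refutes=False
  v=001: Γ:[p1=F, (p1 → p1)=T, ¬p2=F] Δ:[p2=T] refutes=False
  v=010: Γ:[p1=T, (p1 → p1)=T, ¬p2=T] Δ:[p2=F] refutes=True  ← countermodel

Result: [0, 1, 0]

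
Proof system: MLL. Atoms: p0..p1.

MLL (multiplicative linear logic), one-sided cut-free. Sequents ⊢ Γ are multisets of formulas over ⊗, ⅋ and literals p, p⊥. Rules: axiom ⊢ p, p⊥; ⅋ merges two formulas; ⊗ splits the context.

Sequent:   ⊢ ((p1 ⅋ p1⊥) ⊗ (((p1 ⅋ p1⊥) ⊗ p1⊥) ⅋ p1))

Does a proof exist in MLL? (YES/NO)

Proof tree:
[⊗]  ⊢ ((p1 ⅋ p1⊥) ⊗ (((p1 ⅋ p1⊥) ⊗ p1⊥) ⅋ p1))
  [⅋]  ⊢ (p1 ⅋ p1⊥)
    [Ax]  ⊢ p1, p1⊥
  [⅋]  ⊢ (((p1 ⅋ p1⊥) ⊗ p1⊥) ⅋ p1)
    [⊗]  ⊢ p1, ((p1 ⅋ p1⊥) ⊗ p1⊥)
      [⅋]  ⊢ (p1 ⅋ p1⊥)
        [Ax]  ⊢ p1, p1⊥
      [Ax]  ⊢ p1, p1⊥

Result: YES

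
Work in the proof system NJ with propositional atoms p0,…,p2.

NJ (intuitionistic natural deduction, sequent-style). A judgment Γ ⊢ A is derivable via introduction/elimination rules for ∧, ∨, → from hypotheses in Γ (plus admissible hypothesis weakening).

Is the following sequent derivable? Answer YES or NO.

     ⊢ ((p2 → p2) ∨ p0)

Derivation trace:
[∨I₁]  ⊢ ((p2 → p2) ∨ p0)
  [→I]  ⊢ (p2 → p2)
    [Ax] p2 ⊢ p2

Result: YES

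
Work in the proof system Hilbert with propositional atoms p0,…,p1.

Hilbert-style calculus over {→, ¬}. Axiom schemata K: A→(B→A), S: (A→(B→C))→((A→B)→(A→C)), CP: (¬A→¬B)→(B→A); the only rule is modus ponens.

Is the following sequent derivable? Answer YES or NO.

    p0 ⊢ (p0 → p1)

Truth-table refutation:
  v=00: Γ:[p0=F] Δ:[(p0 → p1)=T] refutes=False
  v=01: Γ:[p0=F] Δ:[(p0 → p1)=T] refutes=False
  v=10: Γ:[p0=T] Δ:[(p0 → p1)=F] refutes=True  ← countermodel

Result: NO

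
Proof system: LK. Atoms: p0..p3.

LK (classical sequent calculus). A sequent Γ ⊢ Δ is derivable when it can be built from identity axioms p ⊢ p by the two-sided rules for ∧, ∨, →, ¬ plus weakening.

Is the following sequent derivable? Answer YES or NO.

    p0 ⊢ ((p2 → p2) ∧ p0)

Derivation (root first):
[∧R] p0 ⊢ ((p2 → p2) ∧ p0)
  [→R]  ⊢ (p2 → p2)
    [Ax] p2 ⊢ p2
  [Ax] p0 ⊢ p0

Result: YES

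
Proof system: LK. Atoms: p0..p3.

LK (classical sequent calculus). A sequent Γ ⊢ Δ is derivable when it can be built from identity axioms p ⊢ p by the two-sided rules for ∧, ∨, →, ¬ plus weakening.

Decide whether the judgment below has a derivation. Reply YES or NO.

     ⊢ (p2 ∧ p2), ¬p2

Proof tree:
[¬R]  ⊢ (p2 ∧ p2), ¬p2
  [∧R] p2 ⊢ (p2 ∧ p2)
    [Ax] p2 ⊢ p2
    [Ax] p2 ⊢ p2

Result: YES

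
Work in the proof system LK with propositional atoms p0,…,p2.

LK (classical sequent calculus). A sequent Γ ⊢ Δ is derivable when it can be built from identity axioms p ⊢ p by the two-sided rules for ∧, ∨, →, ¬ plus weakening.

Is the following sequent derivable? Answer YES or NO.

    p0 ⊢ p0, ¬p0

Derivation (root first):
[WL] p0 ⊢ p0, ¬p0
  [¬R]  ⊢ p0, ¬p0
    [Ax] p0 ⊢ p0

Result: YES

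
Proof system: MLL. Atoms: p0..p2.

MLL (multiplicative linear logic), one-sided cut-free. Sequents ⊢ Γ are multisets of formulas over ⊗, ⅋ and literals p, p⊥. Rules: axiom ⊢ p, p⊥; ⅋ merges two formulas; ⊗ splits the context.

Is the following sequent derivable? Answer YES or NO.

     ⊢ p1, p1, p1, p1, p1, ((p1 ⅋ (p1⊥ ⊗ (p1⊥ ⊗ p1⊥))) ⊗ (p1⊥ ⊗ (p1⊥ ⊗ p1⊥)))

Proof tree:
[⊗]  ⊢ p1, p1, p1, p1, p1, ((p1 ⅋ (p1⊥ ⊗ (p1⊥ ⊗ p1⊥))) ⊗ (p1⊥ ⊗ (p1⊥ ⊗ p1⊥)))
  [⅋]  ⊢ p1, p1, (p1 ⅋ (p1⊥ ⊗ (p1⊥ ⊗ p1⊥)))
    [⊗]  ⊢ p1, p1, p1, (p1⊥ ⊗ (p1⊥ ⊗ p1⊥))
      [Ax]  ⊢ p1, p1⊥
      [⊗]  ⊢ p1, p1, (p1⊥ ⊗ p1⊥)
        [Ax]  ⊢ p1, p1⊥
        [Ax]  ⊢ p1, p1⊥
  [⊗]  ⊢ p1, p1, p1, (p1⊥ ⊗ (p1⊥ ⊗ p1⊥))
    [Ax]  ⊢ p1, p1⊥
    [⊗]  ⊢ p1, p1, (p1⊥ ⊗ p1⊥)
      [Ax]  ⊢ p1, p1⊥
      [Ax]  ⊢ p1, p1⊥

Result: YES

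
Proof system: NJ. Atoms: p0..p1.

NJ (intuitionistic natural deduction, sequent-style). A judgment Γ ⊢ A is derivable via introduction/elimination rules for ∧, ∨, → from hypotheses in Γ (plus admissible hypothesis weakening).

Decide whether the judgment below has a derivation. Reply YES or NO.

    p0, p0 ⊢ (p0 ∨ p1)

Proof tree:
[Wk] p0, p0 ⊢ (p0 ∨ p1)
  [∨I₁] p0 ⊢ (p0 ∨ p1)
    [Ax] p0 ⊢ p0

Result: YES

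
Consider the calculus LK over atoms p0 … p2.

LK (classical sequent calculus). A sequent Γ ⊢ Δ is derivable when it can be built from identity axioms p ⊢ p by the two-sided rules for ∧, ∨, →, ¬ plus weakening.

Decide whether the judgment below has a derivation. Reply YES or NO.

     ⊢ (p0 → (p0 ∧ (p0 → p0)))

Derivation trace:
[→R]  ⊢ (p0 → (p0 ∧ (p0 → p0)))
  [∧R] p0 ⊢ (p0 ∧ (p0 → p0))
    [Ax] p0 ⊢ p0
    [→R]  ⊢ (p0 → p0)
      [Ax] p0 ⊢ p0

Result: YES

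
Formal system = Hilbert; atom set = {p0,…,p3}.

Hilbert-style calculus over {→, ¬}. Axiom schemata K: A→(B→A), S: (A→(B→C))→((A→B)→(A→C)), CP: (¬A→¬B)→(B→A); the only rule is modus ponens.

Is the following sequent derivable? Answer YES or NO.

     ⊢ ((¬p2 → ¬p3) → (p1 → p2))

Search for a countermodel by truth-table:
  v=0000: Γ:[] Δ:[((¬p2 → ¬p3) → (p1 → p2))=T] refutes=False
  v=0001: Γ:[] Δ:[((¬p2 → ¬p3) → (p1 → p2))=T] refutes=False
  v=0010: Γ:[] Δ:[((¬p2 → ¬p3) → (p1 → p2))=T] refutes=False
  v=0011: Γ:[] Δ:[((¬p2 → ¬p3) → (p1 → p2))=T] refutes=False
  v=0100: Γ:[] Δ:[((¬p2 → ¬p3) → (p1 → p2))=F] refutes=True  ← countermodel

Result: NO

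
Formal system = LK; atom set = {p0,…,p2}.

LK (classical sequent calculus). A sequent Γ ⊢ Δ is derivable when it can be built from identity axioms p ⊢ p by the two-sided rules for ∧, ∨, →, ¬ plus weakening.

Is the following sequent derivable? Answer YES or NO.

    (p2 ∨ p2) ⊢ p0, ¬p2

Enumerate valuations to refute Γ ⊢ Δ:
  v=000: Γ:[(p2 ∨ p2)=F] Δ:[p0=F, ¬p2=T] refutes=False
  v=001: Γ:[(p2 ∨ p2)=T] Δ:[p0=F, ¬p2=F] refutes=True  ← countermodel

Result: NO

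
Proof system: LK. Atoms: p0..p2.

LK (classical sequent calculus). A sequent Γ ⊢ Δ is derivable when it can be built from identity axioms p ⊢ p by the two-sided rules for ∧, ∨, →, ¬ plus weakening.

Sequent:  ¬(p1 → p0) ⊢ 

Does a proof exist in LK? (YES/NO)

Search for a countermodel by truth-table:
  v=000: Γ:[¬(p1 → p0)=F] Δ:[] refutes=False
  v=001: Γ:[¬(p1 → p0)=F] Δ:[] refutes=False
  v=010: Γ:[¬(p1 → p0)=T] Δ:[] refutes=True  ← countermodel

Result: NO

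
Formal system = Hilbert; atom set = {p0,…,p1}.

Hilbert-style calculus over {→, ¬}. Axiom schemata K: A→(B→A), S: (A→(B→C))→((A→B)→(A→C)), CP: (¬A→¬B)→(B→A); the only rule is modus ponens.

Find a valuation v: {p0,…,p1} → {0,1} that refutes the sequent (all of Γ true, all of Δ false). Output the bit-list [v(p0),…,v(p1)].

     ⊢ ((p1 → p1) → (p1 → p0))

Enumerate valuations to refute Γ ⊢ Δ:
  v=00: Γ:[] Δ:[((p1 → p1) → (p1 → p0))=T] refutes=False
  v=01: Γ:[] Δ:[((p1 → p1) → (p1 → p0))=F] refutes=True  ← countermodel

Result: [0, 1]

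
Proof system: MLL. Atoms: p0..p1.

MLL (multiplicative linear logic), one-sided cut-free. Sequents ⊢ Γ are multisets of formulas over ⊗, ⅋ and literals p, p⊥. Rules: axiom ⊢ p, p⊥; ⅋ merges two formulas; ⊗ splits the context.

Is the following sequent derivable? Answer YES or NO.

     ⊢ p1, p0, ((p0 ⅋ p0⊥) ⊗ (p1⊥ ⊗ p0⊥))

Derivation (root first):
[⊗]  ⊢ p1, p0, ((p0 ⅋ p0⊥) ⊗ (p1⊥ ⊗ p0⊥))
  [⅋]  ⊢ (p0 ⅋ p0⊥)
    [Ax]  ⊢ p0, p0⊥
  [⊗]  ⊢ p1, p0, (p1⊥ ⊗ p0⊥)
    [Ax]  ⊢ p1, p1⊥
    [Ax]  ⊢ p0, p0⊥

Result: YES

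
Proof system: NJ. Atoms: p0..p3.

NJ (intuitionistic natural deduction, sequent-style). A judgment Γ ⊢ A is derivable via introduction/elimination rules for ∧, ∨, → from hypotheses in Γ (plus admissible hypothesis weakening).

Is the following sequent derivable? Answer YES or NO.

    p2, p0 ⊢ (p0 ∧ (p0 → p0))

Derivation (root first):
[∧I] p2, p0 ⊢ (p0 ∧ (p0 → p0))
  [Wk] p0, p2 ⊢ p0
    [Ax] p0 ⊢ p0
  [→I] p2 ⊢ (p0 → p0)
    [Wk] p0, p2 ⊢ p0
      [Ax] p0 ⊢ p0

Result: YES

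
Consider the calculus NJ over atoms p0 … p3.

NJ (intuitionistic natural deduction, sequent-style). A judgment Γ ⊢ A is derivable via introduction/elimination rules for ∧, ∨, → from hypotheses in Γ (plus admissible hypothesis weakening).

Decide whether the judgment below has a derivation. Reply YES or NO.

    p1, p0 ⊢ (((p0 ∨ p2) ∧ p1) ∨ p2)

Derivation (root first):
[∨I₁] p1, p0 ⊢ (((p0 ∨ p2) ∧ p1) ∨ p2)
  [∧I] p1, p0 ⊢ ((p0 ∨ p2) ∧ p1)
    [∨I₁] p0 ⊢ (p0 ∨ p2)
      [Ax] p0 ⊢ p0
    [Ax] p1 ⊢ p1

Result: YES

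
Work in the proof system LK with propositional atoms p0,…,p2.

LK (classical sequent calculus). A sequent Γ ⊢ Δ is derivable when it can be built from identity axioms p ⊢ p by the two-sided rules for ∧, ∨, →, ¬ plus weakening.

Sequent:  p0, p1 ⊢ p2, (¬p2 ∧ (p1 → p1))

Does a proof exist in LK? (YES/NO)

Derivation (root first):
[WL] p0, p1 ⊢ p2, (¬p2 ∧ (p1 → p1))
  [WL] p0 ⊢ p2, (¬p2 ∧ (p1 → p1))
    [∧R]  ⊢ p2, (¬p2 ∧ (p1 → p1))
      [¬R]  ⊢ p2, ¬p2
        [Ax] p2 ⊢ p2
      [→R]  ⊢ (p1 → p1)
        [Ax] p1 ⊢ p1

Result: YES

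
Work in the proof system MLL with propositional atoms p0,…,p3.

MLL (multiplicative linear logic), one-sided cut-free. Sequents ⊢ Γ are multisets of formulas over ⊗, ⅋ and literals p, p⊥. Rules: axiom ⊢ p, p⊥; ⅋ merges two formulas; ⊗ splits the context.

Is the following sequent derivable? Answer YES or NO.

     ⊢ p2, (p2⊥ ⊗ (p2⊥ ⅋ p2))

Derivation trace:
[⊗]  ⊢ p2, (p2⊥ ⊗ (p2⊥ ⅋ p2))
  [Ax]  ⊢ p2, p2⊥
  [⅋]  ⊢ (p2⊥ ⅋ p2)
    [Ax]  ⊢ p2, p2⊥

Result: YES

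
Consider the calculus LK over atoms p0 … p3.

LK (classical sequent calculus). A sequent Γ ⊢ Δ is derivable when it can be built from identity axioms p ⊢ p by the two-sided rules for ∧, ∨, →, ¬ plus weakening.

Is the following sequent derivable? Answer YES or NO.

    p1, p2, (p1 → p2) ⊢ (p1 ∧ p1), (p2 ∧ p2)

Derivation trace:
[∧R] p1, p2, (p1 → p2) ⊢ (p1 ∧ p1), (p2 ∧ p2)
  [→L] p1, (p1 → p2) ⊢ (p1 ∧ p1), p2
    [WR] p1 ⊢ (p1 ∧ p1), p1
      [∧R] p1 ⊢ (p1 ∧ p1)
        [Ax] p1 ⊢ p1
        [Ax] p1 ⊢ p1
    [Ax] p2 ⊢ p2
  [Ax] p2 ⊢ p2

Result: YES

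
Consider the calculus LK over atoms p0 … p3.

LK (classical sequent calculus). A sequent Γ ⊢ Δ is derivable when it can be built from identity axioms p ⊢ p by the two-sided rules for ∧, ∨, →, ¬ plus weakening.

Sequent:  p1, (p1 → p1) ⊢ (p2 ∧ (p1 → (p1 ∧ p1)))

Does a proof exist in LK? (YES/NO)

Enumerate valuations to refute Γ ⊢ Δ:
  v=0000: Γ:[p1=F, (p1 → p1)=T] Δ:[(p2 ∧ (p1 → (p1 ∧ p1)))=F] refutes=False
  v=0001: Γ:[p1=F, (p1 → p1)=T] Δ:[(p2 ∧ (p1 → (p1 ∧ p1)))=F] refutes=False
  v=0010: Γ:[p1=F, (p1 → p1)=T] Δ:[(p2 ∧ (p1 → (p1 ∧ p1)))=T] refutes=False
  v=0011: Γ:[p1=F, (p1 → p1)=T] Δ:[(p2 ∧ (p1 → (p1 ∧ p1)))=T] refutes=False
  v=0100: Γ:[p1=T, (p1 → p1)=T] Δ:[(p2 ∧ (p1 → (p1 ∧ p1)))=F] refutes=True  ← countermodel

Result: NO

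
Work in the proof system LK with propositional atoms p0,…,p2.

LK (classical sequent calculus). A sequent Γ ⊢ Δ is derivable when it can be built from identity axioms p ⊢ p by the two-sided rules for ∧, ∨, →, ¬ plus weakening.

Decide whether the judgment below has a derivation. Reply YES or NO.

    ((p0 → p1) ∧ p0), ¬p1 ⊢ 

Derivation (root first):
[¬L] ((p0 → p1) ∧ p0), ¬p1 ⊢ 
  [∧L] ((p0 → p1) ∧ p0) ⊢ p1
    [→L] p0, (p0 → p1) ⊢ p1
      [Ax] p0 ⊢ p0
      [Ax] p1 ⊢ p1

Result: YES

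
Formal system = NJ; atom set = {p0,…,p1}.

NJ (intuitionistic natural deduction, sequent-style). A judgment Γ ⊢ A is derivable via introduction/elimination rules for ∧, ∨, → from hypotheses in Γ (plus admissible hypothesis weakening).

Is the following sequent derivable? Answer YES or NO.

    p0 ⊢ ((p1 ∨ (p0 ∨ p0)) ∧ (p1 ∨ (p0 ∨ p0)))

Derivation trace:
[∧I] p0 ⊢ ((p1 ∨ (p0 ∨ p0)) ∧ (p1 ∨ (p0 ∨ p0)))
  [∨I₂] p0 ⊢ (p1 ∨ (p0 ∨ p0))
    [∨I₂] p0 ⊢ (p0 ∨ p0)
      [Ax] p0 ⊢ p0
  [∨I₂] p0 ⊢ (p1 ∨ (p0 ∨ p0))
    [∨I₂] p0 ⊢ (p0 ∨ p0)
      [Ax] p0 ⊢ p0

Result: YES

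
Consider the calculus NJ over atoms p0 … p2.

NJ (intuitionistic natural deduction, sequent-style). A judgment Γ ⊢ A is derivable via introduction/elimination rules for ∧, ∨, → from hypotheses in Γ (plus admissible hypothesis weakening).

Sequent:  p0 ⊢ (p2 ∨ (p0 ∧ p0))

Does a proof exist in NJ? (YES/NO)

Proof tree:
[∨I₂] p0 ⊢ (p2 ∨ (p0 ∧ p0))
  [∧I] p0 ⊢ (p0 ∧ p0)
    [Ax] p0 ⊢ p0
    [Ax] p0 ⊢ p0

Result: YES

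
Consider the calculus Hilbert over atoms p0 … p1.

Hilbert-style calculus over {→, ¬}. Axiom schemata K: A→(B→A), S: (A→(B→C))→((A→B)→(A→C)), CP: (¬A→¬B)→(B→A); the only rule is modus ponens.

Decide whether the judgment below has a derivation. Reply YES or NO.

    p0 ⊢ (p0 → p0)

Derivation (root first):
[MP] p0 ⊢ (p0 → p0)
  [K]  ⊢ (p0 → (p0 → p0))
  [MP] p0 ⊢ p0
    [MP] p0 ⊢ (p0 → p0)
      [K]  ⊢ (p0 → (p0 → p0))
      [Hyp] p0 ⊢ p0
    [Hyp] p0 ⊢ p0

Result: YES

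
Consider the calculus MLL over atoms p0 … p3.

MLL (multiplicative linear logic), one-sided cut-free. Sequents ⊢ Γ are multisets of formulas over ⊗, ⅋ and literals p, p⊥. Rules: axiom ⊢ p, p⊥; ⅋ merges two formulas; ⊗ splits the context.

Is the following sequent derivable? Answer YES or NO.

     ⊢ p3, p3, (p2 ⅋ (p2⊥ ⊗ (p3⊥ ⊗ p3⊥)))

Derivation (root first):
[⅋]  ⊢ p3, p3, (p2 ⅋ (p2⊥ ⊗ (p3⊥ ⊗ p3⊥)))
  [⊗]  ⊢ p2, p3, p3, (p2⊥ ⊗ (p3⊥ ⊗ p3⊥))
    [Ax]  ⊢ p2, p2⊥
    [⊗]  ⊢ p3, p3, (p3⊥ ⊗ p3⊥)
      [Ax]  ⊢ p3, p3⊥
      [Ax]  ⊢ p3, p3⊥

Result: YES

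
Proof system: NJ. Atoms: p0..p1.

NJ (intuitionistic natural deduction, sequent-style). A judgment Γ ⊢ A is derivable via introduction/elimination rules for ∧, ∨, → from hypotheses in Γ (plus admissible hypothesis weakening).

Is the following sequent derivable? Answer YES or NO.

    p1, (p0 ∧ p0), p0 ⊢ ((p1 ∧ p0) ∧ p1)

Proof tree:
[∧I] p1, (p0 ∧ p0), p0 ⊢ ((p1 ∧ p0) ∧ p1)
  [Wk] p1, p0, (p0 ∧ p0) ⊢ (p1 ∧ p0)
    [∧I] p1, p0 ⊢ (p1 ∧ p0)
      [Ax] p1 ⊢ p1
      [Ax] p0 ⊢ p0
  [Ax] p1 ⊢ p1

Result: YES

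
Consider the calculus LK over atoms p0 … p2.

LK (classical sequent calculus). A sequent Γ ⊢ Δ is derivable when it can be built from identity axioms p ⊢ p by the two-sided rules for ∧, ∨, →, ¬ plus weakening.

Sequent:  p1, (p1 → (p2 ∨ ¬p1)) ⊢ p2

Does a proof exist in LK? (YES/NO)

Derivation (root first):
[→L] p1, (p1 → (p2 ∨ ¬p1)) ⊢ p2
  [Ax] p1 ⊢ p1
  [∨L] p1, (p2 ∨ ¬p1) ⊢ p2
    [Ax] p2 ⊢ p2
    [¬L] p1, ¬p1 ⊢ 
      [Ax] p1 ⊢ p1

Result: YES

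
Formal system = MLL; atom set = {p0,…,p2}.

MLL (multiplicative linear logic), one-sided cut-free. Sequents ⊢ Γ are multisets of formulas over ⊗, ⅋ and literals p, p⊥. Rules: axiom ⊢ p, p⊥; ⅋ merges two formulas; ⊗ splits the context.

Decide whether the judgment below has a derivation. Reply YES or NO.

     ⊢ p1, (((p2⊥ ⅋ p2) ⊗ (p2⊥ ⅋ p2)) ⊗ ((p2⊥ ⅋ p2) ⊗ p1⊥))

Proof tree:
[⊗]  ⊢ p1, (((p2⊥ ⅋ p2) ⊗ (p2⊥ ⅋ p2)) ⊗ ((p2⊥ ⅋ p2) ⊗ p1⊥))
  [⊗]  ⊢ ((p2⊥ ⅋ p2) ⊗ (p2⊥ ⅋ p2))
    [⅋]  ⊢ (p2⊥ ⅋ p2)
      [Ax]  ⊢ p2, p2⊥
    [⅋]  ⊢ (p2⊥ ⅋ p2)
      [Ax]  ⊢ p2, p2⊥
  [⊗]  ⊢ p1, ((p2⊥ ⅋ p2) ⊗ p1⊥)
    [⅋]  ⊢ (p2⊥ ⅋ p2)
      [Ax]  ⊢ p2, p2⊥
    [Ax]  ⊢ p1, p1⊥

Result: YES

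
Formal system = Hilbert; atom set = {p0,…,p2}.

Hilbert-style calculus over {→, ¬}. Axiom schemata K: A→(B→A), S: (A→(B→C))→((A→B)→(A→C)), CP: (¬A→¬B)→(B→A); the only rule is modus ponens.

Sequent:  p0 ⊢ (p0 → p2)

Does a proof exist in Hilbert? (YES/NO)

Enumerate valuations to refute Γ ⊢ Δ:
  v=000: Γ:[p0=F] Δ:[(p0 → p2)=T] refutes=False
  v=001: Γ:[p0=F] Δ:[(p0 → p2)=T] refutes=False
  v=010: Γ:[p0=F] Δ:[(p0 → p2)=T] refutes=False
  v=011: Γ:[p0=F] Δ:[(p0 → p2)=T] refutes=False
  v=100: Γ:[p0=T] Δ:[(p0 → p2)=F] refutes=True  ← countermodel

Result: NO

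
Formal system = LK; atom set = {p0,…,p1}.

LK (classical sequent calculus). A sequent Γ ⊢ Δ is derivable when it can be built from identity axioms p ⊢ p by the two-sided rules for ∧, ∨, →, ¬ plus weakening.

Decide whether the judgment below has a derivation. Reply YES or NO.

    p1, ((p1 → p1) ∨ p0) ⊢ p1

Derivation (root first):
[∨L] p1, ((p1 → p1) ∨ p0) ⊢ p1
  [→L] p1, (p1 → p1) ⊢ p1
    [Ax] p1 ⊢ p1
    [WR] p1 ⊢ p1, p1
      [Ax] p1 ⊢ p1
  [WL] p1, p0 ⊢ p1
    [Ax] p1 ⊢ p1

Result: YES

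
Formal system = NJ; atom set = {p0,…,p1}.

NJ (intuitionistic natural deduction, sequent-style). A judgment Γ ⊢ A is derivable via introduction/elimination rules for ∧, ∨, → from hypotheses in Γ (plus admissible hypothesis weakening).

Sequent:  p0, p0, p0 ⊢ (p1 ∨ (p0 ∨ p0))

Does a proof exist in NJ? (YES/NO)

Derivation (root first):
[Wk] p0, p0, p0 ⊢ (p1 ∨ (p0 ∨ p0))
  [∨I₂] p0, p0 ⊢ (p1 ∨ (p0 ∨ p0))
    [∨I₁] p0, p0 ⊢ (p0 ∨ p0)
      [Wk] p0, p0 ⊢ p0
        [Ax] p0 ⊢ p0

Result: YES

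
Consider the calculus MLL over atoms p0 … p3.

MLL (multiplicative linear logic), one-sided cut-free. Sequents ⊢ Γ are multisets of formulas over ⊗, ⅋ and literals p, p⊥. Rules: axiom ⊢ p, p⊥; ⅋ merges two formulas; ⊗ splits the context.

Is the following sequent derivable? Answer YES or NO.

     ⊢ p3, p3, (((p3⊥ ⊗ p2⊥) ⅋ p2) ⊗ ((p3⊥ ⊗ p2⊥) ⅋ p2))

Derivation trace:
[⊗]  ⊢ p3, p3, (((p3⊥ ⊗ p2⊥) ⅋ p2) ⊗ ((p3⊥ ⊗ p2⊥) ⅋ p2))
  [⅋]  ⊢ p3, ((p3⊥ ⊗ p2⊥) ⅋ p2)
    [⊗]  ⊢ p3, p2, (p3⊥ ⊗ p2⊥)
      [Ax]  ⊢ p3, p3⊥
      [Ax]  ⊢ p2, p2⊥
  [⅋]  ⊢ p3, ((p3⊥ ⊗ p2⊥) ⅋ p2)
    [⊗]  ⊢ p3, p2, (p3⊥ ⊗ p2⊥)
      [Ax]  ⊢ p3, p3⊥
      [Ax]  ⊢ p2, p2⊥

Result: YES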